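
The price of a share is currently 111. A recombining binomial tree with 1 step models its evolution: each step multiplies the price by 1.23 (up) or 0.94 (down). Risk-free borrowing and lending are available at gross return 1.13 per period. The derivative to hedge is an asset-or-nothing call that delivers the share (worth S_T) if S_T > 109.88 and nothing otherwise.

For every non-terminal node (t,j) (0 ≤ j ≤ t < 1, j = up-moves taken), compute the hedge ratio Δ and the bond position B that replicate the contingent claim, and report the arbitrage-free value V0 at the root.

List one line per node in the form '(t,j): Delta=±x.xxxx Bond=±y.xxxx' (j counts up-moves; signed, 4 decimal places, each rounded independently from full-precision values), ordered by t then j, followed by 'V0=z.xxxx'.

(0,0): Delta=4.2414 Bond=-391.6332
V0=79.1599

Since d<R<u, set p* = (R−d)/(u−d) = 0.6552; price each node as the discounted p*-expectation of its children.
Terminal payoffs: V(1,0)=0.0000, V(1,1)=136.5300
(0,0): S=111.0000. Δ = (V_up−V_dn)/(S_up−S_dn) = (136.5300−0.0000)/(136.5300−104.3400) = 4.2414. V = [p*·136.5300 + (1−p*)·0.0000]/1.13 = 79.1599. B = V − Δ·S = -391.6332.
Self-financing check: at every node Δ·S+B equals the discounted successor values.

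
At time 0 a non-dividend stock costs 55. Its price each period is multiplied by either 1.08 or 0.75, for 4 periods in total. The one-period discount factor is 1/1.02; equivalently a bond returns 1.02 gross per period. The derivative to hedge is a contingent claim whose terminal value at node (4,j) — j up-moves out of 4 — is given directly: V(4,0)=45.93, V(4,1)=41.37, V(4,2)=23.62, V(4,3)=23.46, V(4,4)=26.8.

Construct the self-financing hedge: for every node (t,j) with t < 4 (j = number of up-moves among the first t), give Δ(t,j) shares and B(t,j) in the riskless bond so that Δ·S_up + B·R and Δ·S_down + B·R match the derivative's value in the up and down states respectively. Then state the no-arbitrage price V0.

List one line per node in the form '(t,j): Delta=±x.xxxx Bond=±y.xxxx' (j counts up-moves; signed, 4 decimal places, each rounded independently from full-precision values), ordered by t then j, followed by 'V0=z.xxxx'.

(0,0): Delta=0.0157 Bond=22.5580
(1,0): Delta=-0.3911 Bond=39.7912
(1,1): Delta=0.0785 Bond=19.2798
(2,0): Delta=-1.4742 Bond=74.0961
(2,1): Delta=-0.2239 Bond=33.1406
(2,2): Delta=0.1252 Bond=16.6710
(3,0): Delta=-0.5955 Bond=55.1898
(3,1): Delta=-1.6098 Bond=80.1087
(3,2): Delta=-0.0101 Bond=23.5134
(3,3): Delta=0.1461 Bond=15.5579
V0=23.4240

Under the risk-neutral measure, an up-move has probability p* = (R−d)/(u−d) = 0.8182 and values discount at R = 1.02.
At expiry t=4: V(4,0)=45.9300, V(4,1)=41.3700, V(4,2)=23.6200, V(4,3)=23.4600, V(4,4)=26.8000
Node (3,0) S=23.2031: V=(p*·41.3700+(1−p*)·45.9300)/1.02=41.3717; Δ=(41.3700−45.9300)/(25.0594−17.4023)=-0.5955; B=V−Δ·S=55.1898
Node (3,1) S=33.4125: V=(p*·23.6200+(1−p*)·41.3700)/1.02=26.3209; Δ=(23.6200−41.3700)/(36.0855−25.0594)=-1.6098; B=V−Δ·S=80.1087
Node (3,2) S=48.1140: V=(p*·23.4600+(1−p*)·23.6200)/1.02=23.0285; Δ=(23.4600−23.6200)/(51.9631−36.0855)=-0.0101; B=V−Δ·S=23.5134
Node (3,3) S=69.2842: V=(p*·26.8000+(1−p*)·23.4600)/1.02=25.6791; Δ=(26.8000−23.4600)/(74.8269−51.9631)=0.1461; B=V−Δ·S=15.5579
Node (2,0) S=30.9375: V=(p*·26.3209+(1−p*)·41.3717)/1.02=28.4876; Δ=(26.3209−41.3717)/(33.4125−23.2031)=-1.4742; B=V−Δ·S=74.0961
Node (2,1) S=44.5500: V=(p*·23.0285+(1−p*)·26.3209)/1.02=23.1638; Δ=(23.0285−26.3209)/(48.1140−33.4125)=-0.2239; B=V−Δ·S=33.1406
Node (2,2) S=64.1520: V=(p*·25.6791+(1−p*)·23.0285)/1.02=24.7031; Δ=(25.6791−23.0285)/(69.2842−48.1140)=0.1252; B=V−Δ·S=16.6710
Node (1,0) S=41.2500: V=(p*·23.1638+(1−p*)·28.4876)/1.02=23.6586; Δ=(23.1638−28.4876)/(44.5500−30.9375)=-0.3911; B=V−Δ·S=39.7912
Node (1,1) S=59.4000: V=(p*·24.7031+(1−p*)·23.1638)/1.02=23.9444; Δ=(24.7031−23.1638)/(64.1520−44.5500)=0.0785; B=V−Δ·S=19.2798
Node (0,0) S=55.0000: V=(p*·23.9444+(1−p*)·23.6586)/1.02=23.4240; Δ=(23.9444−23.6586)/(59.4000−41.2500)=0.0157; B=V−Δ·S=22.5580
Self-financing check: at every node Δ·S+B equals the discounted successor values.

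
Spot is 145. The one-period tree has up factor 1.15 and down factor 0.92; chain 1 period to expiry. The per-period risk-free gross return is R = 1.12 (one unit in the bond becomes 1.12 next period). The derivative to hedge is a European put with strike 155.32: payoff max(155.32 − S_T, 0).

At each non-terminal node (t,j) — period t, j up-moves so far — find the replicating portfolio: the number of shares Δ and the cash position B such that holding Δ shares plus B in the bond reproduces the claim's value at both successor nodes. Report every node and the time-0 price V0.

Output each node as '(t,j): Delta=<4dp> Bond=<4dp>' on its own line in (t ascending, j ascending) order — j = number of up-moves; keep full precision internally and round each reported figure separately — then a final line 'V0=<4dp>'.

No-arbitrage ⇒ martingale measure with p* = (R−d)/(u−d) = 0.8696.
Terminal values V(1,·): V(1,0)=21.9200, V(1,1)=0.0000
Node (0,0) S=145.0000: V=(p*·0.0000+(1−p*)·21.9200)/1.12=2.5528; Δ=(0.0000−21.9200)/(166.7500−133.4000)=-0.6573; B=V−Δ·S=97.8571
The time-0 hedge costs 2.5528, which is the no-arbitrage price.

(0,0): Delta=-0.6573 Bond=97.8571
V0=2.5528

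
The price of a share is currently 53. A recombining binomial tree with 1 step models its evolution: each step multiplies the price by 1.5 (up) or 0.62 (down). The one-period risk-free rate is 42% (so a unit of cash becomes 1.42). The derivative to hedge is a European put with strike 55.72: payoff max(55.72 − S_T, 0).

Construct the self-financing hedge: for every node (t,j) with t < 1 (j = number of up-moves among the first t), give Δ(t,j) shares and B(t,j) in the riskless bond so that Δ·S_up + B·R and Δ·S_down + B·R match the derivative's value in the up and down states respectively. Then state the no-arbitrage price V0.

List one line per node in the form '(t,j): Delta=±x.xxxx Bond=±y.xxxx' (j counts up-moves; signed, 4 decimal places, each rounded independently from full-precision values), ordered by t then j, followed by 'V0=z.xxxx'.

Under the risk-neutral measure, an up-move has probability p* = (R−d)/(u−d) = 0.9091 and values discount at R = 1.42.
Terminal payoffs: V(1,0)=22.8600, V(1,1)=0.0000
(0,0): S=53.0000. Δ = (V_up−V_dn)/(S_up−S_dn) = (0.0000−22.8600)/(79.5000−32.8600) = -0.4901. V = [p*·0.0000 + (1−p*)·22.8600]/1.42 = 1.4635. B = V − Δ·S = 27.4408.
Check: Δ(0,0)·S0 + B(0,0) = 1.4635 = V0.

(0,0): Delta=-0.4901 Bond=27.4408
V0=1.4635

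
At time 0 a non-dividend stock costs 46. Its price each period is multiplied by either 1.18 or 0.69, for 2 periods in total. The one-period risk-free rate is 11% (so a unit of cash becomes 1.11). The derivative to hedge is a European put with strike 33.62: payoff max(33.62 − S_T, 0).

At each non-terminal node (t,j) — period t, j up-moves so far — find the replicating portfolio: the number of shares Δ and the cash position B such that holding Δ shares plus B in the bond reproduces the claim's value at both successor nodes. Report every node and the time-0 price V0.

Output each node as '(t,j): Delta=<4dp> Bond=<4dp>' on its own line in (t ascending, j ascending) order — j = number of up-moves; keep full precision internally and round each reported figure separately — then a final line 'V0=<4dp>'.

(0,0): Delta=-0.0669 Bond=3.2723
(1,0): Delta=-0.7535 Bond=25.4254
(1,1): Delta=0.0000 Bond=0.0000
V0=0.1941

Risk-neutral probability p* = (R−d)/(u−d) = (1.11−0.69)/(1.18−0.69) = 0.8571.
Terminal values V(2,·): V(2,0)=11.7194, V(2,1)=0.0000, V(2,2)=0.0000
Node (1,0) S=31.7400: V=(p*·0.0000+(1−p*)·11.7194)/1.11=1.5083; Δ=(0.0000−11.7194)/(37.4532−21.9006)=-0.7535; B=V−Δ·S=25.4254
Node (1,1) S=54.2800: V=(p*·0.0000+(1−p*)·0.0000)/1.11=0.0000; Δ=(0.0000−0.0000)/(64.0504−37.4532)=0.0000; B=V−Δ·S=0.0000
Node (0,0) S=46.0000: V=(p*·0.0000+(1−p*)·1.5083)/1.11=0.1941; Δ=(0.0000−1.5083)/(54.2800−31.7400)=-0.0669; B=V−Δ·S=3.2723
Each (Δ,B) replicates both successor values, so the strategy is self-financing and V0 is arbitrage-free.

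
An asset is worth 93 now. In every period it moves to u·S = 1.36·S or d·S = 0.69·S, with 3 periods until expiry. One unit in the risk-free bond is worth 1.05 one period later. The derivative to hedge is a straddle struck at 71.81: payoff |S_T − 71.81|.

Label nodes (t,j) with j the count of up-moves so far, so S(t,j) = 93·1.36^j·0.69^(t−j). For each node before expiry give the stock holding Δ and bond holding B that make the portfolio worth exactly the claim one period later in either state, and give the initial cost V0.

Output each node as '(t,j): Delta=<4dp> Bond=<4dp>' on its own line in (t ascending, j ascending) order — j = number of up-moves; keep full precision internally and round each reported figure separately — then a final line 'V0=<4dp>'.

(0,0): Delta=0.6473 Bond=-15.2582
(1,0): Delta=0.1159 Bond=18.0761
(1,1): Delta=0.8794 Bond=-45.3826
(2,0): Delta=-1.0000 Bond=68.3905
(2,1): Delta=0.6035 Bond=-23.5680
(2,2): Delta=1.0000 Bond=-68.3905
V0=44.9399

Under the risk-neutral measure, an up-move has probability p* = (R−d)/(u−d) = 0.5373 and values discount at R = 1.05.
Payoff layer (t=3): V(3,0)=41.2587, V(3,1)=11.5929, V(3,2)=46.8788, V(3,3)=162.1274
  t=2,j=0: stock 44.2773 → up 60.2171 (V=11.5929), down 30.5513 (V=41.2587). Price 24.1132; hedge Δ=-1.0000, bond B=68.3905.
  t=2,j=1: stock 87.2712 → up 118.6888 (V=46.8788), down 60.2171 (V=11.5929). Price 29.0976; hedge Δ=0.6035, bond B=-23.5680.
  t=2,j=2: stock 172.0128 → up 233.9374 (V=162.1274), down 118.6888 (V=46.8788). Price 103.6223; hedge Δ=1.0000, bond B=-68.3905.
  t=1,j=0: stock 64.1700 → up 87.2712 (V=29.0976), down 44.2773 (V=24.1132). Price 25.5156; hedge Δ=0.1159, bond B=18.0761.
  t=1,j=1: stock 126.4800 → up 172.0128 (V=103.6223), down 87.2712 (V=29.0976). Price 65.8483; hedge Δ=0.8794, bond B=-45.3826.
  t=0,j=0: stock 93.0000 → up 126.4800 (V=65.8483), down 64.1700 (V=25.5156). Price 44.9399; hedge Δ=0.6473, bond B=-15.2582.
The time-0 hedge costs 44.9399, which is the no-arbitrage price.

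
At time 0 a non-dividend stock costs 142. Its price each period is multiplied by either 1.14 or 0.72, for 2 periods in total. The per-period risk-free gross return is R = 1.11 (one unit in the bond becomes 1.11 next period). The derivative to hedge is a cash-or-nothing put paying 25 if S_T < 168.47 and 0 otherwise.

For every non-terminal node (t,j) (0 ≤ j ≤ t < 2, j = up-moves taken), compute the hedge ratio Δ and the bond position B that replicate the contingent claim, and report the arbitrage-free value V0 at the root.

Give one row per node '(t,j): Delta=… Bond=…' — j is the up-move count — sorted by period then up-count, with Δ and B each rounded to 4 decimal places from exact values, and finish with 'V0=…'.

Since d<R<u, set p* = (R−d)/(u−d) = 0.9286; price each node as the discounted p*-expectation of its children.
Terminal payoffs: V(2,0)=25.0000, V(2,1)=25.0000, V(2,2)=0.0000
Node (1,0) S=102.2400: V=(p*·25.0000+(1−p*)·25.0000)/1.11=22.5225; Δ=(25.0000−25.0000)/(116.5536−73.6128)=0.0000; B=V−Δ·S=22.5225
Node (1,1) S=161.8800: V=(p*·0.0000+(1−p*)·25.0000)/1.11=1.6088; Δ=(0.0000−25.0000)/(184.5432−116.5536)=-0.3677; B=V−Δ·S=61.1326
Node (0,0) S=142.0000: V=(p*·1.6088+(1−p*)·22.5225)/1.11=2.7951; Δ=(1.6088−22.5225)/(161.8800−102.2400)=-0.3507; B=V−Δ·S=52.5898
Check: Δ(0,0)·S0 + B(0,0) = 2.7951 = V0.

(0,0): Delta=-0.3507 Bond=52.5898
(1,0): Delta=0.0000 Bond=22.5225
(1,1): Delta=-0.3677 Bond=61.1326
V0=2.7951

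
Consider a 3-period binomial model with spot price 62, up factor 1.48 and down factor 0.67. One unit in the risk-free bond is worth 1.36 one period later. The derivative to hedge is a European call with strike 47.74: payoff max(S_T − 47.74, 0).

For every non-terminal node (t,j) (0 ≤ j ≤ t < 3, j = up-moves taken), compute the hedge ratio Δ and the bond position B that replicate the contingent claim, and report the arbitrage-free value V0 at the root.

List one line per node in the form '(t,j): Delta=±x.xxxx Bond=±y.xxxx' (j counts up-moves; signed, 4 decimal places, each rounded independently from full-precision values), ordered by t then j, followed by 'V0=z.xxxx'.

The replicating-portfolio and risk-neutral prices coincide; use p* = (1.36−0.67)/(1.48−0.67) = 0.8519 for the latter.
At expiry t=3: V(3,0)=0.0000, V(3,1)=0.0000, V(3,2)=43.2492, V(3,3)=153.2511
Node (2,0) S=27.8318: V=(p*·0.0000+(1−p*)·0.0000)/1.36=0.0000; Δ=(0.0000−0.0000)/(41.1911−18.6473)=0.0000; B=V−Δ·S=0.0000
Node (2,1) S=61.4792: V=(p*·43.2492+(1−p*)·0.0000)/1.36=27.0897; Δ=(43.2492−0.0000)/(90.9892−41.1911)=0.8685; B=V−Δ·S=-26.3044
Node (2,2) S=135.8048: V=(p*·153.2511+(1−p*)·43.2492)/1.36=100.7019; Δ=(153.2511−43.2492)/(200.9911−90.9892)=1.0000; B=V−Δ·S=-35.1029
Node (1,0) S=41.5400: V=(p*·27.0897+(1−p*)·0.0000)/1.36=16.9679; Δ=(27.0897−0.0000)/(61.4792−27.8318)=0.8051; B=V−Δ·S=-16.4761
Node (1,1) S=91.7600: V=(p*·100.7019+(1−p*)·27.0897)/1.36=66.0267; Δ=(100.7019−27.0897)/(135.8048−61.4792)=0.9904; B=V−Δ·S=-24.8525
Node (0,0) S=62.0000: V=(p*·66.0267+(1−p*)·16.9679)/1.36=43.2050; Δ=(66.0267−16.9679)/(91.7600−41.5400)=0.9769; B=V−Δ·S=-17.3615
Self-financing check: at every node Δ·S+B equals the discounted successor values.

(0,0): Delta=0.9769 Bond=-17.3615
(1,0): Delta=0.8051 Bond=-16.4761
(1,1): Delta=0.9904 Bond=-24.8525
(2,0): Delta=0.0000 Bond=0.0000
(2,1): Delta=0.8685 Bond=-26.3044
(2,2): Delta=1.0000 Bond=-35.1029
V0=43.2050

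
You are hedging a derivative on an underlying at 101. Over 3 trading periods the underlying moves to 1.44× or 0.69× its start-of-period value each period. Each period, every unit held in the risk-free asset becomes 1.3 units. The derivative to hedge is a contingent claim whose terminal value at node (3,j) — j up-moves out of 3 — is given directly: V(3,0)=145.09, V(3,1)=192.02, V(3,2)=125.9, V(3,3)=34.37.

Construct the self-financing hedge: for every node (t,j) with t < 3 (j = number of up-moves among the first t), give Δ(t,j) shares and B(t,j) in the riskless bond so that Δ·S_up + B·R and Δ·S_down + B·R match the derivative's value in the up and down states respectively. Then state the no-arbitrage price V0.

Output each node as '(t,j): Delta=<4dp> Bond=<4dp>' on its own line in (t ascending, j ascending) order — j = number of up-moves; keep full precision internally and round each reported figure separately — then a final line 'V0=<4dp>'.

Under the risk-neutral measure, an up-move has probability p* = (R−d)/(u−d) = 0.8133 and values discount at R = 1.3.
At expiry t=3: V(3,0)=145.0900, V(3,1)=192.0200, V(3,2)=125.9000, V(3,3)=34.3700
  t=2,j=0: stock 48.0861 → up 69.2440 (V=192.0200), down 33.1794 (V=145.0900). Price 140.9690; hedge Δ=1.3013, bond B=78.3957.
  t=2,j=1: stock 100.3536 → up 144.5092 (V=125.9000), down 69.2440 (V=192.0200). Price 106.3403; hedge Δ=-0.8785, bond B=194.5003.
  t=2,j=2: stock 209.4336 → up 301.5844 (V=34.3700), down 144.5092 (V=125.9000). Price 39.5812; hedge Δ=-0.5827, bond B=161.6212.
  t=1,j=0: stock 69.6900 → up 100.3536 (V=106.3403), down 48.0861 (V=140.9690). Price 86.7726; hedge Δ=-0.6625, bond B=132.9442.
  t=1,j=1: stock 145.4400 → up 209.4336 (V=39.5812), down 100.3536 (V=106.3403). Price 40.0330; hedge Δ=-0.6120, bond B=129.0451.
  t=0,j=0: stock 101.0000 → up 145.4400 (V=40.0330), down 69.6900 (V=86.7726). Price 37.5059; hedge Δ=-0.6170, bond B=99.8253.
Each (Δ,B) replicates both successor values, so the strategy is self-financing and V0 is arbitrage-free.

(0,0): Delta=-0.6170 Bond=99.8253
(1,0): Delta=-0.6625 Bond=132.9442
(1,1): Delta=-0.6120 Bond=129.0451
(2,0): Delta=1.3013 Bond=78.3957
(2,1): Delta=-0.8785 Bond=194.5003
(2,2): Delta=-0.5827 Bond=161.6212
V0=37.5059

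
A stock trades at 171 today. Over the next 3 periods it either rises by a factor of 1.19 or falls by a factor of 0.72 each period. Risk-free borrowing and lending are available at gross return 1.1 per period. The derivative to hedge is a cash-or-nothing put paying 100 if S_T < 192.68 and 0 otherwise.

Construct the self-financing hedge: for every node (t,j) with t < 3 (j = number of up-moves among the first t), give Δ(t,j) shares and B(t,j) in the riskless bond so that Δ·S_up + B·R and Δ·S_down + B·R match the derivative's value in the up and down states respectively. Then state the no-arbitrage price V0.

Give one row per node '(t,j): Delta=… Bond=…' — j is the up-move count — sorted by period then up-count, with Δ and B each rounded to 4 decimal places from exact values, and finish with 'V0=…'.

Since d<R<u, set p* = (R−d)/(u−d) = 0.8085; price each node as the discounted p*-expectation of its children.
Payoff layer (t=3): V(3,0)=100.0000, V(3,1)=100.0000, V(3,2)=100.0000, V(3,3)=0.0000
Node (2,0) S=88.6464: V=(p*·100.0000+(1−p*)·100.0000)/1.1=90.9091; Δ=(100.0000−100.0000)/(105.4892−63.8254)=0.0000; B=V−Δ·S=90.9091
Node (2,1) S=146.5128: V=(p*·100.0000+(1−p*)·100.0000)/1.1=90.9091; Δ=(100.0000−100.0000)/(174.3502−105.4892)=0.0000; B=V−Δ·S=90.9091
Node (2,2) S=242.1531: V=(p*·0.0000+(1−p*)·100.0000)/1.1=17.4081; Δ=(0.0000−100.0000)/(288.1622−174.3502)=-0.8786; B=V−Δ·S=230.1741
Node (1,0) S=123.1200: V=(p*·90.9091+(1−p*)·90.9091)/1.1=82.6446; Δ=(90.9091−90.9091)/(146.5128−88.6464)=0.0000; B=V−Δ·S=82.6446
Node (1,1) S=203.4900: V=(p*·17.4081+(1−p*)·90.9091)/1.1=28.6207; Δ=(17.4081−90.9091)/(242.1531−146.5128)=-0.7685; B=V−Δ·S=185.0057
Node (0,0) S=171.0000: V=(p*·28.6207+(1−p*)·82.6446)/1.1=35.4234; Δ=(28.6207−82.6446)/(203.4900−123.1200)=-0.6722; B=V−Δ·S=150.3679
Each (Δ,B) replicates both successor values, so the strategy is self-financing and V0 is arbitrage-free.

(0,0): Delta=-0.6722 Bond=150.3679
(1,0): Delta=0.0000 Bond=82.6446
(1,1): Delta=-0.7685 Bond=185.0057
(2,0): Delta=0.0000 Bond=90.9091
(2,1): Delta=0.0000 Bond=90.9091
(2,2): Delta=-0.8786 Bond=230.1741
V0=35.4234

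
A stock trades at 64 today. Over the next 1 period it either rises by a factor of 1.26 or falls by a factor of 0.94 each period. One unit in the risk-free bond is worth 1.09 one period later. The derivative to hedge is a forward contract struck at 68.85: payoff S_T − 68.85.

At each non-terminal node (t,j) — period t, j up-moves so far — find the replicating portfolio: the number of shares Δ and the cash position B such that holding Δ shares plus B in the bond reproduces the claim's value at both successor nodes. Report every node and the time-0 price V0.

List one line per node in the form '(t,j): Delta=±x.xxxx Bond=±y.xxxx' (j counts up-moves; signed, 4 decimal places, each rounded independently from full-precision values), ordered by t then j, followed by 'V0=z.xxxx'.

The replicating-portfolio and risk-neutral prices coincide; use p* = (1.09−0.94)/(1.26−0.94) = 0.4688 for the latter.
Payoff layer (t=1): V(1,0)=-8.6900, V(1,1)=11.7900
(0,0): S=64.0000. Δ = (V_up−V_dn)/(S_up−S_dn) = (11.7900−-8.6900)/(80.6400−60.1600) = 1.0000. V = [p*·11.7900 + (1−p*)·-8.6900]/1.09 = 0.8349. B = V − Δ·S = -63.1651.
The time-0 hedge costs 0.8349, which is the no-arbitrage price.

(0,0): Delta=1.0000 Bond=-63.1651
V0=0.8349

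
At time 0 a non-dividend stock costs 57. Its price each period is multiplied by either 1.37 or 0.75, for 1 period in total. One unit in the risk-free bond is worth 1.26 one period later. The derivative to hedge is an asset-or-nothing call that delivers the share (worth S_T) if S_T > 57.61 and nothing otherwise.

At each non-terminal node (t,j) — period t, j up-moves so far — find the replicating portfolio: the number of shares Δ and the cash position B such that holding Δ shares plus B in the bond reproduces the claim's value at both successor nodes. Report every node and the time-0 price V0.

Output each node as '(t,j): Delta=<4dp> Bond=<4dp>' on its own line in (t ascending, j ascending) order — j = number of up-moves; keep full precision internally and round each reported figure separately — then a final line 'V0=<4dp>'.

(0,0): Delta=2.2097 Bond=-74.9712
V0=50.9804

Under the risk-neutral measure, an up-move has probability p* = (R−d)/(u−d) = 0.8226 and values discount at R = 1.26.
Payoff layer (t=1): V(1,0)=0.0000, V(1,1)=78.0900
  t=0,j=0: stock 57.0000 → up 78.0900 (V=78.0900), down 42.7500 (V=0.0000). Price 50.9804; hedge Δ=2.2097, bond B=-74.9712.
Root portfolio cost Δ·57+B reproduces V0=50.9804.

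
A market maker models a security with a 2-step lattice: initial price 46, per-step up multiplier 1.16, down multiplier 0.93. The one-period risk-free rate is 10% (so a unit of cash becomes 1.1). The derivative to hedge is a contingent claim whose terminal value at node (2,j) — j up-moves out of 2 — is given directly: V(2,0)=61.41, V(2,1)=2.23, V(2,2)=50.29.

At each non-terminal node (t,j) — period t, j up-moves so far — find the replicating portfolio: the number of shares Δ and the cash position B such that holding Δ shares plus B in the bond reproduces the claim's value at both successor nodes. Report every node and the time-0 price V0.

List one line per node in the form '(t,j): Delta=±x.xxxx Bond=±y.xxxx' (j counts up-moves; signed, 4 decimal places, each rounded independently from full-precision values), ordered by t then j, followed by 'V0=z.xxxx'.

(0,0): Delta=1.7258 Bond=-52.5143
(1,0): Delta=-6.0146 Bond=273.3664
(1,1): Delta=3.9160 Bond=-174.6360
V0=26.8704

The replicating-portfolio and risk-neutral prices coincide; use p* = (1.1−0.93)/(1.16−0.93) = 0.7391 for the latter.
At expiry t=2: V(2,0)=61.4100, V(2,1)=2.2300, V(2,2)=50.2900
(1,0): S=42.7800. Δ = (V_up−V_dn)/(S_up−S_dn) = (2.2300−61.4100)/(49.6248−39.7854) = -6.0146. V = [p*·2.2300 + (1−p*)·61.4100]/1.1 = 16.0621. B = V − Δ·S = 273.3664.
(1,1): S=53.3600. Δ = (V_up−V_dn)/(S_up−S_dn) = (50.2900−2.2300)/(61.8976−49.6248) = 3.9160. V = [p*·50.2900 + (1−p*)·2.2300]/1.1 = 34.3206. B = V − Δ·S = -174.6360.
(0,0): S=46.0000. Δ = (V_up−V_dn)/(S_up−S_dn) = (34.3206−16.0621)/(53.3600−42.7800) = 1.7258. V = [p*·34.3206 + (1−p*)·16.0621]/1.1 = 26.8704. B = V − Δ·S = -52.5143.
The time-0 hedge costs 26.8704, which is the no-arbitrage price.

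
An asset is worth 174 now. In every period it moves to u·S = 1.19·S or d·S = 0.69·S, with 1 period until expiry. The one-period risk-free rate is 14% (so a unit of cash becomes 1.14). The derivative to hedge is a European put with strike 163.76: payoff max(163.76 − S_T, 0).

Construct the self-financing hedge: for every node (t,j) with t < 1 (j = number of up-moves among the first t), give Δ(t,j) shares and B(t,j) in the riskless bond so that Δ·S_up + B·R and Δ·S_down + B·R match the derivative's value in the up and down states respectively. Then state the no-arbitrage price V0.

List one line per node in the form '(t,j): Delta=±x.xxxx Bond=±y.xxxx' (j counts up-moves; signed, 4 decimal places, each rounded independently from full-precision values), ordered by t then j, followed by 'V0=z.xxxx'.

(0,0): Delta=-0.5023 Bond=91.2333
V0=3.8333

No-arbitrage ⇒ martingale measure with p* = (R−d)/(u−d) = 0.9000.
Terminal payoffs: V(1,0)=43.7000, V(1,1)=0.0000
(0,0): S=174.0000. Δ = (V_up−V_dn)/(S_up−S_dn) = (0.0000−43.7000)/(207.0600−120.0600) = -0.5023. V = [p*·0.0000 + (1−p*)·43.7000]/1.14 = 3.8333. B = V − Δ·S = 91.2333.
Self-financing check: at every node Δ·S+B equals the discounted successor values.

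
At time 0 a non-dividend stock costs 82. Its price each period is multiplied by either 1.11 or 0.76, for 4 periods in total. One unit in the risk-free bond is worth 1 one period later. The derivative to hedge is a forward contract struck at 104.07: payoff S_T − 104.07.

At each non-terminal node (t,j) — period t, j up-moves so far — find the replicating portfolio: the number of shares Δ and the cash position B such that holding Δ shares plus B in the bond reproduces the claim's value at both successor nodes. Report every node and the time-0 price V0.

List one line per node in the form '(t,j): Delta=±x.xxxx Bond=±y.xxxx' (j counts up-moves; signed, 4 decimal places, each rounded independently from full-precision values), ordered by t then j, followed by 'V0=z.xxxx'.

Since d<R<u, set p* = (R−d)/(u−d) = 0.6857; price each node as the discounted p*-expectation of its children.
At expiry t=4: V(4,0)=-76.7130, V(4,1)=-64.1144, V(4,2)=-45.7138, V(4,3)=-18.8392, V(4,4)=20.4118
  t=3,j=0: stock 35.9960 → up 39.9556 (V=-64.1144), down 27.3570 (V=-76.7130). Price -68.0740; hedge Δ=1.0000, bond B=-104.0700.
  t=3,j=1: stock 52.5732 → up 58.3562 (V=-45.7138), down 39.9556 (V=-64.1144). Price -51.4968; hedge Δ=1.0000, bond B=-104.0700.
  t=3,j=2: stock 76.7845 → up 85.2308 (V=-18.8392), down 58.3562 (V=-45.7138). Price -27.2855; hedge Δ=1.0000, bond B=-104.0700.
  t=3,j=3: stock 112.1457 → up 124.4818 (V=20.4118), down 85.2308 (V=-18.8392). Price 8.0757; hedge Δ=1.0000, bond B=-104.0700.
  t=2,j=0: stock 47.3632 → up 52.5732 (V=-51.4968), down 35.9960 (V=-68.0740). Price -56.7068; hedge Δ=1.0000, bond B=-104.0700.
  t=2,j=1: stock 69.1752 → up 76.7845 (V=-27.2855), down 52.5732 (V=-51.4968). Price -34.8948; hedge Δ=1.0000, bond B=-104.0700.
  t=2,j=2: stock 101.0322 → up 112.1457 (V=8.0757), down 76.7845 (V=-27.2855). Price -3.0378; hedge Δ=1.0000, bond B=-104.0700.
  t=1,j=0: stock 62.3200 → up 69.1752 (V=-34.8948), down 47.3632 (V=-56.7068). Price -41.7500; hedge Δ=1.0000, bond B=-104.0700.
  t=1,j=1: stock 91.0200 → up 101.0322 (V=-3.0378), down 69.1752 (V=-34.8948). Price -13.0500; hedge Δ=1.0000, bond B=-104.0700.
  t=0,j=0: stock 82.0000 → up 91.0200 (V=-13.0500), down 62.3200 (V=-41.7500). Price -22.0700; hedge Δ=1.0000, bond B=-104.0700.
Root portfolio cost Δ·82+B reproduces V0=-22.0700.

(0,0): Delta=1.0000 Bond=-104.0700
(1,0): Delta=1.0000 Bond=-104.0700
(1,1): Delta=1.0000 Bond=-104.0700
(2,0): Delta=1.0000 Bond=-104.0700
(2,1): Delta=1.0000 Bond=-104.0700
(2,2): Delta=1.0000 Bond=-104.0700
(3,0): Delta=1.0000 Bond=-104.0700
(3,1): Delta=1.0000 Bond=-104.0700
(3,2): Delta=1.0000 Bond=-104.0700
(3,3): Delta=1.0000 Bond=-104.0700
V0=-22.0700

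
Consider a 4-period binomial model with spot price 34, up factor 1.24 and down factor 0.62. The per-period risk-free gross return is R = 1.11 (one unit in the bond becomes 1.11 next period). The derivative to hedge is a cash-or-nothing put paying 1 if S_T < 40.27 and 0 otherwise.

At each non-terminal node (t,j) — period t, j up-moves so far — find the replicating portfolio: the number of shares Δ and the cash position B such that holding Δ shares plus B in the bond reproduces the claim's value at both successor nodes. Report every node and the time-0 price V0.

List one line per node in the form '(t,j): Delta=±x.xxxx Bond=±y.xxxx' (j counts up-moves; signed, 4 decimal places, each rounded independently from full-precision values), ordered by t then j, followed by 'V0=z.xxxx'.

No-arbitrage ⇒ martingale measure with p* = (R−d)/(u−d) = 0.7903.
Payoff layer (t=4): V(4,0)=1.0000, V(4,1)=1.0000, V(4,2)=1.0000, V(4,3)=1.0000, V(4,4)=0.0000
(3,0): S=8.1032. Δ = (V_up−V_dn)/(S_up−S_dn) = (1.0000−1.0000)/(10.0479−5.0240) = 0.0000. V = [p*·1.0000 + (1−p*)·1.0000]/1.11 = 0.9009. B = V − Δ·S = 0.9009.
(3,1): S=16.2063. Δ = (V_up−V_dn)/(S_up−S_dn) = (1.0000−1.0000)/(20.0958−10.0479) = 0.0000. V = [p*·1.0000 + (1−p*)·1.0000]/1.11 = 0.9009. B = V − Δ·S = 0.9009.
(3,2): S=32.4126. Δ = (V_up−V_dn)/(S_up−S_dn) = (1.0000−1.0000)/(40.1916−20.0958) = 0.0000. V = [p*·1.0000 + (1−p*)·1.0000]/1.11 = 0.9009. B = V − Δ·S = 0.9009.
(3,3): S=64.8252. Δ = (V_up−V_dn)/(S_up−S_dn) = (0.0000−1.0000)/(80.3833−40.1916) = -0.0249. V = [p*·0.0000 + (1−p*)·1.0000]/1.11 = 0.1889. B = V − Δ·S = 1.8018.
(2,0): S=13.0696. Δ = (V_up−V_dn)/(S_up−S_dn) = (0.9009−0.9009)/(16.2063−8.1032) = 0.0000. V = [p*·0.9009 + (1−p*)·0.9009]/1.11 = 0.8116. B = V − Δ·S = 0.8116.
(2,1): S=26.1392. Δ = (V_up−V_dn)/(S_up−S_dn) = (0.9009−0.9009)/(32.4126−16.2063) = 0.0000. V = [p*·0.9009 + (1−p*)·0.9009]/1.11 = 0.8116. B = V − Δ·S = 0.8116.
(2,2): S=52.2784. Δ = (V_up−V_dn)/(S_up−S_dn) = (0.1889−0.9009)/(64.8252−32.4126) = -0.0220. V = [p*·0.1889 + (1−p*)·0.9009]/1.11 = 0.3047. B = V − Δ·S = 1.4531.
(1,0): S=21.0800. Δ = (V_up−V_dn)/(S_up−S_dn) = (0.8116−0.8116)/(26.1392−13.0696) = 0.0000. V = [p*·0.8116 + (1−p*)·0.8116]/1.11 = 0.7312. B = V − Δ·S = 0.7312.
(1,1): S=42.1600. Δ = (V_up−V_dn)/(S_up−S_dn) = (0.3047−0.8116)/(52.2784−26.1392) = -0.0194. V = [p*·0.3047 + (1−p*)·0.8116]/1.11 = 0.3702. B = V − Δ·S = 1.1879.
(0,0): S=34.0000. Δ = (V_up−V_dn)/(S_up−S_dn) = (0.3702−0.7312)/(42.1600−21.0800) = -0.0171. V = [p*·0.3702 + (1−p*)·0.7312]/1.11 = 0.4017. B = V − Δ·S = 0.9839.
Self-financing check: at every node Δ·S+B equals the discounted successor values.

(0,0): Delta=-0.0171 Bond=0.9839
(1,0): Delta=0.0000 Bond=0.7312
(1,1): Delta=-0.0194 Bond=1.1879
(2,0): Delta=0.0000 Bond=0.8116
(2,1): Delta=0.0000 Bond=0.8116
(2,2): Delta=-0.0220 Bond=1.4531
(3,0): Delta=0.0000 Bond=0.9009
(3,1): Delta=0.0000 Bond=0.9009
(3,2): Delta=0.0000 Bond=0.9009
(3,3): Delta=-0.0249 Bond=1.8018
V0=0.4017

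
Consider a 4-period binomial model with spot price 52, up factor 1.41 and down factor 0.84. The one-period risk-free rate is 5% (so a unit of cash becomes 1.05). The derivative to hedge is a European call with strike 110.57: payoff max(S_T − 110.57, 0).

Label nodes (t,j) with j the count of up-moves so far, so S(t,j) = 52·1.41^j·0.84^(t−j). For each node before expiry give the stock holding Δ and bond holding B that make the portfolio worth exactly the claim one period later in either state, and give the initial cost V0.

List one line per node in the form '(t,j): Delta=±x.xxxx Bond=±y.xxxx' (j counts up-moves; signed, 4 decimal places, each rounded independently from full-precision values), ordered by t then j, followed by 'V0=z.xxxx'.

Since d<R<u, set p* = (R−d)/(u−d) = 0.3684; price each node as the discounted p*-expectation of its children.
Terminal payoffs: V(4,0)=0.0000, V(4,1)=0.0000, V(4,2)=0.0000, V(4,3)=11.8747, V(4,4)=94.9622
Node (3,0) S=30.8206: V=(p*·0.0000+(1−p*)·0.0000)/1.05=0.0000; Δ=(0.0000−0.0000)/(43.4571−25.8893)=0.0000; B=V−Δ·S=0.0000
Node (3,1) S=51.7346: V=(p*·0.0000+(1−p*)·0.0000)/1.05=0.0000; Δ=(0.0000−0.0000)/(72.9458−43.4571)=0.0000; B=V−Δ·S=0.0000
Node (3,2) S=86.8402: V=(p*·11.8747+(1−p*)·0.0000)/1.05=4.1666; Δ=(11.8747−0.0000)/(122.4447−72.9458)=0.2399; B=V−Δ·S=-16.6662
Node (3,3) S=145.7675: V=(p*·94.9622+(1−p*)·11.8747)/1.05=40.4627; Δ=(94.9622−11.8747)/(205.5322−122.4447)=1.0000; B=V−Δ·S=-105.3048
Node (2,0) S=36.6912: V=(p*·0.0000+(1−p*)·0.0000)/1.05=0.0000; Δ=(0.0000−0.0000)/(51.7346−30.8206)=0.0000; B=V−Δ·S=0.0000
Node (2,1) S=61.5888: V=(p*·4.1666+(1−p*)·0.0000)/1.05=1.4620; Δ=(4.1666−0.0000)/(86.8402−51.7346)=0.1187; B=V−Δ·S=-5.8478
Node (2,2) S=103.3812: V=(p*·40.4627+(1−p*)·4.1666)/1.05=16.7037; Δ=(40.4627−4.1666)/(145.7675−86.8402)=0.6159; B=V−Δ·S=-46.9738
Node (1,0) S=43.6800: V=(p*·1.4620+(1−p*)·0.0000)/1.05=0.5130; Δ=(1.4620−0.0000)/(61.5888−36.6912)=0.0587; B=V−Δ·S=-2.0519
Node (1,1) S=73.3200: V=(p*·16.7037+(1−p*)·1.4620)/1.05=6.7403; Δ=(16.7037−1.4620)/(103.3812−61.5888)=0.3647; B=V−Δ·S=-19.9995
Node (0,0) S=52.0000: V=(p*·6.7403+(1−p*)·0.5130)/1.05=2.6736; Δ=(6.7403−0.5130)/(73.3200−43.6800)=0.2101; B=V−Δ·S=-8.2516
Check: Δ(0,0)·S0 + B(0,0) = 2.6736 = V0.

(0,0): Delta=0.2101 Bond=-8.2516
(1,0): Delta=0.0587 Bond=-2.0519
(1,1): Delta=0.3647 Bond=-19.9995
(2,0): Delta=0.0000 Bond=0.0000
(2,1): Delta=0.1187 Bond=-5.8478
(2,2): Delta=0.6159 Bond=-46.9738
(3,0): Delta=0.0000 Bond=0.0000
(3,1): Delta=0.0000 Bond=0.0000
(3,2): Delta=0.2399 Bond=-16.6662
(3,3): Delta=1.0000 Bond=-105.3048
V0=2.6736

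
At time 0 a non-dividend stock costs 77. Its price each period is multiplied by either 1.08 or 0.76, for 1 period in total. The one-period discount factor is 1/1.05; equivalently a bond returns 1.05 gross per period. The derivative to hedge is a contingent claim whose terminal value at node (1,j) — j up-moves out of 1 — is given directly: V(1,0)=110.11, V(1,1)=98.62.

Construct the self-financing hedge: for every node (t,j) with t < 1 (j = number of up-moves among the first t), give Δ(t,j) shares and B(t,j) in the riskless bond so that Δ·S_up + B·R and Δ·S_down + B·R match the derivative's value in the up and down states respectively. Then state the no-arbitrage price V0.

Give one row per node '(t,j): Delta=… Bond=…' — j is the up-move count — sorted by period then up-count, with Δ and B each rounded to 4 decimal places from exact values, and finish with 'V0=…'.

No-arbitrage ⇒ martingale measure with p* = (R−d)/(u−d) = 0.9062.
Terminal payoffs: V(1,0)=110.1100, V(1,1)=98.6200
Node (0,0) S=77.0000: V=(p*·98.6200+(1−p*)·110.1100)/1.05=94.9497; Δ=(98.6200−110.1100)/(83.1600−58.5200)=-0.4663; B=V−Δ·S=130.8560
Each (Δ,B) replicates both successor values, so the strategy is self-financing and V0 is arbitrage-free.

(0,0): Delta=-0.4663 Bond=130.8560
V0=94.9497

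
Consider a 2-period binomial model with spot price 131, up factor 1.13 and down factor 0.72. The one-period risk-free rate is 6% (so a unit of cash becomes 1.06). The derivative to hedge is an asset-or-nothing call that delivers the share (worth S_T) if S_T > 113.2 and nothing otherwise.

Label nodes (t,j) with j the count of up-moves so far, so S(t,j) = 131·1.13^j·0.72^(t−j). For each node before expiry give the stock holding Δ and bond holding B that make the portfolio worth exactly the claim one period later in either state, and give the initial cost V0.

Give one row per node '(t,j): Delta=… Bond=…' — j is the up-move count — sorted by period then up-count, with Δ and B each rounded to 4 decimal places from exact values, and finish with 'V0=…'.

(0,0): Delta=2.4365 Bond=-216.8004
(1,0): Delta=0.0000 Bond=0.0000
(1,1): Delta=2.7561 Bond=-277.1220
V0=102.3780

Under the risk-neutral measure, an up-move has probability p* = (R−d)/(u−d) = 0.8293 and values discount at R = 1.06.
Terminal values V(2,·): V(2,0)=0.0000, V(2,1)=0.0000, V(2,2)=167.2739
Node (1,0) S=94.3200: V=(p*·0.0000+(1−p*)·0.0000)/1.06=0.0000; Δ=(0.0000−0.0000)/(106.5816−67.9104)=0.0000; B=V−Δ·S=0.0000
Node (1,1) S=148.0300: V=(p*·167.2739+(1−p*)·0.0000)/1.06=130.8632; Δ=(167.2739−0.0000)/(167.2739−106.5816)=2.7561; B=V−Δ·S=-277.1220
Node (0,0) S=131.0000: V=(p*·130.8632+(1−p*)·0.0000)/1.06=102.3780; Δ=(130.8632−0.0000)/(148.0300−94.3200)=2.4365; B=V−Δ·S=-216.8004
The time-0 hedge costs 102.3780, which is the no-arbitrage price.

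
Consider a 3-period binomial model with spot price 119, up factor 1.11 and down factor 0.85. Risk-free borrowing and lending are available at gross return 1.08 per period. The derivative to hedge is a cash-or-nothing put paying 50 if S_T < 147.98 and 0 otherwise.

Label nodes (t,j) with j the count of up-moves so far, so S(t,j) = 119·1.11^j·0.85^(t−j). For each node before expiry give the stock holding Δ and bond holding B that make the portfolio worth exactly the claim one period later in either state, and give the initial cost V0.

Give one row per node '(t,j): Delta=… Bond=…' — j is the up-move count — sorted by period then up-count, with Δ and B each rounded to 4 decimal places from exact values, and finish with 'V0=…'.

(0,0): Delta=-1.0842 Bond=141.2354
(1,0): Delta=0.0000 Bond=42.8669
(1,1): Delta=-1.1925 Bond=166.8386
(2,0): Delta=0.0000 Bond=46.2963
(2,1): Delta=0.0000 Bond=46.2963
(2,2): Delta=-1.3116 Bond=197.6496
V0=12.2151

Risk-neutral probability p* = (R−d)/(u−d) = (1.08−0.85)/(1.11−0.85) = 0.8846.
At expiry t=3: V(3,0)=50.0000, V(3,1)=50.0000, V(3,2)=50.0000, V(3,3)=0.0000
Node (2,0) S=85.9775: V=(p*·50.0000+(1−p*)·50.0000)/1.08=46.2963; Δ=(50.0000−50.0000)/(95.4350−73.0809)=0.0000; B=V−Δ·S=46.2963
Node (2,1) S=112.2765: V=(p*·50.0000+(1−p*)·50.0000)/1.08=46.2963; Δ=(50.0000−50.0000)/(124.6269−95.4350)=0.0000; B=V−Δ·S=46.2963
Node (2,2) S=146.6199: V=(p*·0.0000+(1−p*)·50.0000)/1.08=5.3419; Δ=(0.0000−50.0000)/(162.7481−124.6269)=-1.3116; B=V−Δ·S=197.6496
Node (1,0) S=101.1500: V=(p*·46.2963+(1−p*)·46.2963)/1.08=42.8669; Δ=(46.2963−46.2963)/(112.2765−85.9775)=0.0000; B=V−Δ·S=42.8669
Node (1,1) S=132.0900: V=(p*·5.3419+(1−p*)·46.2963)/1.08=9.3217; Δ=(5.3419−46.2963)/(146.6199−112.2765)=-1.1925; B=V−Δ·S=166.8386
Node (0,0) S=119.0000: V=(p*·9.3217+(1−p*)·42.8669)/1.08=12.2151; Δ=(9.3217−42.8669)/(132.0900−101.1500)=-1.0842; B=V−Δ·S=141.2354
Each (Δ,B) replicates both successor values, so the strategy is self-financing and V0 is arbitrage-free.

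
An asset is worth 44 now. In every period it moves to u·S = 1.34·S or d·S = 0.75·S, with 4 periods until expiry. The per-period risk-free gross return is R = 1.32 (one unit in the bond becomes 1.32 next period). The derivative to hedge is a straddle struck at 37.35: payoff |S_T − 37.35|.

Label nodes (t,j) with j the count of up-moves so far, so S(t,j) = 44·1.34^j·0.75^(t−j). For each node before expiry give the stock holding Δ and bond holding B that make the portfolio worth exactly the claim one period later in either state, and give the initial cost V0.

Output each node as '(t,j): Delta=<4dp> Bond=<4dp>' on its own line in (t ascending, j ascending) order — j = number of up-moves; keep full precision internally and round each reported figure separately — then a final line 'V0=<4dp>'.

The replicating-portfolio and risk-neutral prices coincide; use p* = (1.32−0.75)/(1.34−0.75) = 0.9661 for the latter.
Terminal payoffs: V(4,0)=23.4281, V(4,1)=12.4763, V(4,2)=7.0911, V(4,3)=42.0514, V(4,4)=104.5139
  t=3,j=0: stock 18.5625 → up 24.8738 (V=12.4763), down 13.9219 (V=23.4281). Price 9.7330; hedge Δ=-1.0000, bond B=28.2955.
  t=3,j=1: stock 33.1650 → up 44.4411 (V=7.0911), down 24.8738 (V=12.4763). Price 5.5103; hedge Δ=-0.2752, bond B=14.6377.
  t=3,j=2: stock 59.2548 → up 79.4014 (V=42.0514), down 44.4411 (V=7.0911). Price 30.9593; hedge Δ=1.0000, bond B=-28.2955.
  t=3,j=3: stock 105.8686 → up 141.8639 (V=104.5139), down 79.4014 (V=42.0514). Price 77.5731; hedge Δ=1.0000, bond B=-28.2955.
  t=2,j=0: stock 24.7500 → up 33.1650 (V=5.5103), down 18.5625 (V=9.7330). Price 4.2829; hedge Δ=-0.2892, bond B=11.4399.
  t=2,j=1: stock 44.2200 → up 59.2548 (V=30.9593), down 33.1650 (V=5.5103). Price 22.8005; hedge Δ=0.9754, bond B=-20.3334.
  t=2,j=2: stock 79.0064 → up 105.8686 (V=77.5731), down 59.2548 (V=30.9593). Price 57.5704; hedge Δ=1.0000, bond B=-21.4360.
  t=1,j=0: stock 33.0000 → up 44.2200 (V=22.8005), down 24.7500 (V=4.2829). Price 16.7976; hedge Δ=0.9511, bond B=-14.5881.
  t=1,j=1: stock 58.9600 → up 79.0064 (V=57.5704), down 44.2200 (V=22.8005). Price 42.7211; hedge Δ=0.9995, bond B=-16.2110.
  t=0,j=0: stock 44.0000 → up 58.9600 (V=42.7211), down 33.0000 (V=16.7976). Price 31.6987; hedge Δ=0.9986, bond B=-12.2394.
Each (Δ,B) replicates both successor values, so the strategy is self-financing and V0 is arbitrage-free.

(0,0): Delta=0.9986 Bond=-12.2394
(1,0): Delta=0.9511 Bond=-14.5881
(1,1): Delta=0.9995 Bond=-16.2110
(2,0): Delta=-0.2892 Bond=11.4399
(2,1): Delta=0.9754 Bond=-20.3334
(2,2): Delta=1.0000 Bond=-21.4360
(3,0): Delta=-1.0000 Bond=28.2955
(3,1): Delta=-0.2752 Bond=14.6377
(3,2): Delta=1.0000 Bond=-28.2955
(3,3): Delta=1.0000 Bond=-28.2955
V0=31.6987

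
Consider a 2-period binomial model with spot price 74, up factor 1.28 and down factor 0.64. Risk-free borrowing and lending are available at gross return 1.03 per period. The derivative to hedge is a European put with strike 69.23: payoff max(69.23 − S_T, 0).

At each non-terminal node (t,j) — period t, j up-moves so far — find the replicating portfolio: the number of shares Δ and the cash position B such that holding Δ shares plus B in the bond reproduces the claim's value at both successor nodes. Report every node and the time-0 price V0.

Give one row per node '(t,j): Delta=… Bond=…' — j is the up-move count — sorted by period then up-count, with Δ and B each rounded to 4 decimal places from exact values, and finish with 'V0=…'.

(0,0): Delta=-0.3503 Bond=35.3807
(1,0): Delta=-1.0000 Bond=67.2136
(1,1): Delta=-0.1420 Bond=16.7169
V0=9.4611

Risk-neutral probability p* = (R−d)/(u−d) = (1.03−0.64)/(1.28−0.64) = 0.6094.
Payoff layer (t=2): V(2,0)=38.9196, V(2,1)=8.6092, V(2,2)=0.0000
(1,0): S=47.3600. Δ = (V_up−V_dn)/(S_up−S_dn) = (8.6092−38.9196)/(60.6208−30.3104) = -1.0000. V = [p*·8.6092 + (1−p*)·38.9196]/1.03 = 19.8536. B = V − Δ·S = 67.2136.
(1,1): S=94.7200. Δ = (V_up−V_dn)/(S_up−S_dn) = (0.0000−8.6092)/(121.2416−60.6208) = -0.1420. V = [p*·0.0000 + (1−p*)·8.6092]/1.03 = 3.2650. B = V − Δ·S = 16.7169.
(0,0): S=74.0000. Δ = (V_up−V_dn)/(S_up−S_dn) = (3.2650−19.8536)/(94.7200−47.3600) = -0.3503. V = [p*·3.2650 + (1−p*)·19.8536]/1.03 = 9.4611. B = V − Δ·S = 35.3807.
Each (Δ,B) replicates both successor values, so the strategy is self-financing and V0 is arbitrage-free.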